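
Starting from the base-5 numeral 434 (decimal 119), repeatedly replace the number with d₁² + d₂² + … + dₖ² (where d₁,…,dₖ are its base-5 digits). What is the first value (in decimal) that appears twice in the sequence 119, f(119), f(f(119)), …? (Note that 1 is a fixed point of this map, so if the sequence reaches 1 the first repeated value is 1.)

119 = (4,3,4)_5 → 41
41 = (1,3,1)_5 → 11
11 = (2,1)_5 → 5
5 = (1,0)_5 → 1  — reached the fixed point 1.
1 → 1, so 1 is the first repeated value.

1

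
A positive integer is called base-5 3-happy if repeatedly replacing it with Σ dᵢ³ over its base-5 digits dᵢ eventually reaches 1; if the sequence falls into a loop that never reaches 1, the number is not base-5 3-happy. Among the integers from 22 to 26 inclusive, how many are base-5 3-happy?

22: 22 → 72 → 80 → 28 → 28  (repeats 28)
23: 23 → 91 → 55 → 9 → 65 → 35 → 9  (repeats 9)
24: 24 → 128 → 28 → 28  (repeats 28)
25: 25 → 1  (reaches 1)
26: 26 → 2 → 8 → 28 → 28  (repeats 28)
base-5 3-happy: 25

1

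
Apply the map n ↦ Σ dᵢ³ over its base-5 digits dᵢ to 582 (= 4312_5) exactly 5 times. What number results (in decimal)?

582 = (4,3,1,2)_5 → 4³ + 3³ + 1³ + 2³ = 64 + 27 + 1 + 8 = 100
100 = (4,0,0)_5 → 4³ + 0³ + 0³ = 64 + 0 + 0 = 64
64 = (2,2,4)_5 → 2³ + 2³ + 4³ = 8 + 8 + 64 = 80
80 = (3,1,0)_5 → 3³ + 1³ + 0³ = 27 + 1 + 0 = 28
28 = (1,0,3)_5 → 1³ + 0³ + 3³ = 1 + 0 + 27 = 28

28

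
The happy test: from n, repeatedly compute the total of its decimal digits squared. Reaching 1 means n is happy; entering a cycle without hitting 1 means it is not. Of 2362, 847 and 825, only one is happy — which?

847

2362: 2362 → 53 → 34 → 25 → 29 → 85 → 89 → 145 → 42 → 20 → 4 → 16 → 37 → 58 → 89  — repeats 89 (not happy)
847: 847 → 129 → 86 → 100 → 1  — reaches 1 (happy)
825: 825 → 93 → 90 → 81 → 65 → 61 → 37 → 58 → 89 → 145 → 42 → 20 → 4 → 16 → 37  — repeats 37 (not happy)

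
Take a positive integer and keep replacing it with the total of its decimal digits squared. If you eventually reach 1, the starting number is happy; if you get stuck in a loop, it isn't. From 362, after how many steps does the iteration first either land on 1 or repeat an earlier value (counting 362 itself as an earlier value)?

362 → 3² + 6² + 2² = 49
49 → 4² + 9² = 97
97 → 9² + 7² = 130
130 → 1² + 3² + 0² = 10
10 → 1² + 0² = 1  — reached 1.
That took 5 steps.

5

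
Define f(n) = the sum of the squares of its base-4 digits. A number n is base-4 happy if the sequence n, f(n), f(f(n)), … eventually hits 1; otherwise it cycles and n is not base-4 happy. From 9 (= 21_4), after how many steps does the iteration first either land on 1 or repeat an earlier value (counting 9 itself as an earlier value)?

9 = (2,1)_4 → 5
5 = (1,1)_4 → 2
2 = (2)_4 → 4
4 = (1,0)_4 → 1  — reached 1.
That took 4 steps.

4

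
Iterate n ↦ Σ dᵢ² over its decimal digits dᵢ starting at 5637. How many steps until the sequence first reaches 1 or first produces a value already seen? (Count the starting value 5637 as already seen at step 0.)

12

5637 → 5² + 6² + 3² + 7² = 25 + 36 + 9 + 49 = 119
119 → 1² + 1² + 9² = 1 + 1 + 81 = 83
83 → 8² + 3² = 64 + 9 = 73
73 → 7² + 3² = 49 + 9 = 58
58 → 5² + 8² = 25 + 64 = 89
89 → 8² + 9² = 64 + 81 = 145
145 → 1² + 4² + 5² = 1 + 16 + 25 = 42
42 → 4² + 2² = 16 + 4 = 20
20 → 2² + 0² = 4 + 0 = 4
4 → 4² = 16
16 → 1² + 6² = 1 + 36 = 37
37 → 3² + 7² = 9 + 49 = 58  — 58 repeats.
That took 12 steps.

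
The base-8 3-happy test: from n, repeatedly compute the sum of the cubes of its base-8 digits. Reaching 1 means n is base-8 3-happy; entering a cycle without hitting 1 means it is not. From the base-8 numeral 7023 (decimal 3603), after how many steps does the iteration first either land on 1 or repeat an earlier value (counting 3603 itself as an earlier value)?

7

3603 = (7,0,2,3)_8 → 7³ + 0³ + 2³ + 3³ = 378
378 = (5,7,2)_8 → 5³ + 7³ + 2³ = 476
476 = (7,3,4)_8 → 7³ + 3³ + 4³ = 434
434 = (6,6,2)_8 → 6³ + 6³ + 2³ = 440
440 = (6,7,0)_8 → 6³ + 7³ + 0³ = 559
559 = (1,0,5,7)_8 → 1³ + 0³ + 5³ + 7³ = 469
469 = (7,2,5)_8 → 7³ + 2³ + 5³ = 476  — 476 repeats.
That took 7 steps.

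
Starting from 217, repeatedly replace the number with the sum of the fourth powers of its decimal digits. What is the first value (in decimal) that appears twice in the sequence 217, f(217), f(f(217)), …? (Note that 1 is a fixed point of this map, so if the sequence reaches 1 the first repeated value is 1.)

217 → 2⁴ + 1⁴ + 7⁴ = 16 + 1 + 2401 = 2418
2418 → 2⁴ + 4⁴ + 1⁴ + 8⁴ = 16 + 256 + 1 + 4096 = 4369
4369 → 4⁴ + 3⁴ + 6⁴ + 9⁴ = 256 + 81 + 1296 + 6561 = 8194
8194 → 8⁴ + 1⁴ + 9⁴ + 4⁴ = 4096 + 1 + 6561 + 256 = 10914
10914 → 1⁴ + 0⁴ + 9⁴ + 1⁴ + 4⁴ = 1 + 0 + 6561 + 1 + 256 = 6819
6819 → 6⁴ + 8⁴ + 1⁴ + 9⁴ = 1296 + 4096 + 1 + 6561 = 11954
11954 → 1⁴ + 1⁴ + 9⁴ + 5⁴ + 4⁴ = 1 + 1 + 6561 + 625 + 256 = 7444
7444 → 7⁴ + 4⁴ + 4⁴ + 4⁴ = 2401 + 256 + 256 + 256 = 3169
3169 → 3⁴ + 1⁴ + 6⁴ + 9⁴ = 81 + 1 + 1296 + 6561 = 7939
7939 → 7⁴ + 9⁴ + 3⁴ + 9⁴ = 2401 + 6561 + 81 + 6561 = 15604
15604 → 1⁴ + 5⁴ + 6⁴ + 0⁴ + 4⁴ = 1 + 625 + 1296 + 0 + 256 = 2178
2178 → 2⁴ + 1⁴ + 7⁴ + 8⁴ = 16 + 1 + 2401 + 4096 = 6514
6514 → 6⁴ + 5⁴ + 1⁴ + 4⁴ = 1296 + 625 + 1 + 256 = 2178  — 2178 already appeared earlier.

2178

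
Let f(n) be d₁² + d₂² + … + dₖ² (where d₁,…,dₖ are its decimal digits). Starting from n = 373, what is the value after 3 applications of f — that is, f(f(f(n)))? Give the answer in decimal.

373 → 3² + 7² + 3² = 9 + 49 + 9 = 67
67 → 6² + 7² = 36 + 49 = 85
85 → 8² + 5² = 64 + 25 = 89

89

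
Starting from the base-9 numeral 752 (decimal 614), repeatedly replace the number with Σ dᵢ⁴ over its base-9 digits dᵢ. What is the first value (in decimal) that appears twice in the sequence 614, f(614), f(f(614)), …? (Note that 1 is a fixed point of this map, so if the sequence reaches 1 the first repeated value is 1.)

614 = (7,5,2)_9 → 7⁴ + 5⁴ + 2⁴ = 3042
3042 = (4,1,5,0)_9 → 4⁴ + 1⁴ + 5⁴ + 0⁴ = 882
882 = (1,1,8,0)_9 → 1⁴ + 1⁴ + 8⁴ + 0⁴ = 4098
4098 = (5,5,5,3)_9 → 5⁴ + 5⁴ + 5⁴ + 3⁴ = 1956
1956 = (2,6,1,3)_9 → 2⁴ + 6⁴ + 1⁴ + 3⁴ = 1394
1394 = (1,8,1,8)_9 → 1⁴ + 8⁴ + 1⁴ + 8⁴ = 8194
8194 = (1,2,2,1,4)_9 → 1⁴ + 2⁴ + 2⁴ + 1⁴ + 4⁴ = 290
290 = (3,5,2)_9 → 3⁴ + 5⁴ + 2⁴ = 722
722 = (8,8,2)_9 → 8⁴ + 8⁴ + 2⁴ = 8208
8208 = (1,2,2,3,0)_9 → 1⁴ + 2⁴ + 2⁴ + 3⁴ + 0⁴ = 114
114 = (1,3,6)_9 → 1⁴ + 3⁴ + 6⁴ = 1378
1378 = (1,8,0,1)_9 → 1⁴ + 8⁴ + 0⁴ + 1⁴ = 4098  — 4098 already appeared earlier.

4098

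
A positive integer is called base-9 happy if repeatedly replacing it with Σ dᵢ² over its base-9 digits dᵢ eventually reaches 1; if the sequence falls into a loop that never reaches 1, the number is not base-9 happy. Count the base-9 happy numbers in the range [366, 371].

1

366: 366 → 68 → 74 → 68  (repeats 68)
367: 367 → 81 → 1  (reaches 1)
368: 368 → 96 → 38 → 20 → 8 → 64 → 50 → 50  (repeats 50)
369: 369 → 41 → 41  (repeats 41)
370: 370 → 42 → 52 → 74 → 68 → 74  (repeats 74)
371: 371 → 45 → 25 → 53 → 89 → 65 → 53  (repeats 53)
base-9 happy: 367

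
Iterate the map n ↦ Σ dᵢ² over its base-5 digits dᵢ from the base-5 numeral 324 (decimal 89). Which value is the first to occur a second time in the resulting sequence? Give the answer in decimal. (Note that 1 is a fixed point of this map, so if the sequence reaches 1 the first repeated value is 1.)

13

89 = (3,2,4)_5 → 3² + 2² + 4² = 9 + 4 + 16 = 29
29 = (1,0,4)_5 → 1² + 0² + 4² = 1 + 0 + 16 = 17
17 = (3,2)_5 → 3² + 2² = 9 + 4 = 13
13 = (2,3)_5 → 2² + 3² = 4 + 9 = 13  — 13 already appeared earlier.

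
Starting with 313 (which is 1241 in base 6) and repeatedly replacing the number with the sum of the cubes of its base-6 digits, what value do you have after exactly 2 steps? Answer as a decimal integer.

313 = (1,2,4,1)_6 → 1³ + 2³ + 4³ + 1³ = 1 + 8 + 64 + 1 = 74
74 = (2,0,2)_6 → 2³ + 0³ + 2³ = 8 + 0 + 8 = 16

16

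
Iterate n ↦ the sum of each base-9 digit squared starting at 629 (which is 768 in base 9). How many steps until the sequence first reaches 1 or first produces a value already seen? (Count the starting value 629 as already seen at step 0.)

7

629 = (7,6,8)_9 → 7² + 6² + 8² = 49 + 36 + 64 = 149
149 = (1,7,5)_9 → 1² + 7² + 5² = 1 + 49 + 25 = 75
75 = (8,3)_9 → 8² + 3² = 64 + 9 = 73
73 = (8,1)_9 → 8² + 1² = 64 + 1 = 65
65 = (7,2)_9 → 7² + 2² = 49 + 4 = 53
53 = (5,8)_9 → 5² + 8² = 25 + 64 = 89
89 = (1,0,8)_9 → 1² + 0² + 8² = 1 + 0 + 64 = 65  — 65 repeats.
That took 7 steps.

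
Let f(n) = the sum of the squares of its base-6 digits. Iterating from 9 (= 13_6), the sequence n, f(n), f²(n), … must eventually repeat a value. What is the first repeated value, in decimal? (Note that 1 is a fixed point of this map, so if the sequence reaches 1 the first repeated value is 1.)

17

9 = (1,3)_6 → 1² + 3² = 10
10 = (1,4)_6 → 1² + 4² = 17
17 = (2,5)_6 → 2² + 5² = 29
29 = (4,5)_6 → 4² + 5² = 41
41 = (1,0,5)_6 → 1² + 0² + 5² = 26
26 = (4,2)_6 → 4² + 2² = 20
20 = (3,2)_6 → 3² + 2² = 13
13 = (2,1)_6 → 2² + 1² = 5
5 = (5)_6 → 5² = 25
25 = (4,1)_6 → 4² + 1² = 17  — 17 already appeared earlier.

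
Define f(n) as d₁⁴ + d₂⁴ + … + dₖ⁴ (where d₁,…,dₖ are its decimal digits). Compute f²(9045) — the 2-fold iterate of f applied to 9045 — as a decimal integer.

9045 → 7442
7442 → 2929

2929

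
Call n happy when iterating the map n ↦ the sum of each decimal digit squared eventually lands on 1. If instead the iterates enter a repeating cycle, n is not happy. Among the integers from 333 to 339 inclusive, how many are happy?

333: 333 → 27 → 53 → 34 → 25 → 29 → 85 → 89 → 145 → 42 → 20 → 4 → 16 → 37 → 58 → 89  (repeats 89)
334: 334 → 34 → 25 → 29 → 85 → 89 → 145 → 42 → 20 → 4 → 16 → 37 → 58 → 89  (repeats 89)
335: 335 → 43 → 25 → 29 → 85 → 89 → 145 → 42 → 20 → 4 → 16 → 37 → 58 → 89  (repeats 89)
336: 336 → 54 → 41 → 17 → 50 → 25 → 29 → 85 → 89 → 145 → 42 → 20 → 4 → 16 → 37 → 58 → 89  (repeats 89)
337: 337 → 67 → 85 → 89 → 145 → 42 → 20 → 4 → 16 → 37 → 58 → 89  (repeats 89)
338: 338 → 82 → 68 → 100 → 1  (reaches 1)
339: 339 → 99 → 162 → 41 → 17 → 50 → 25 → 29 → 85 → 89 → 145 → 42 → 20 → 4 → 16 → 37 → 58 → 89  (repeats 89)
happy: 338

1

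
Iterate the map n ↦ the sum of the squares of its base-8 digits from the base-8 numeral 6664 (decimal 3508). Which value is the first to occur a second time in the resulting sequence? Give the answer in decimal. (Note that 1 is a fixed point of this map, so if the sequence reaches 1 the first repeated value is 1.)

3508 = (6,6,6,4)_8 → 6² + 6² + 6² + 4² = 124
124 = (1,7,4)_8 → 1² + 7² + 4² = 66
66 = (1,0,2)_8 → 1² + 0² + 2² = 5
5 = (5)_8 → 5² = 25
25 = (3,1)_8 → 3² + 1² = 10
10 = (1,2)_8 → 1² + 2² = 5  — 5 already appeared earlier.

5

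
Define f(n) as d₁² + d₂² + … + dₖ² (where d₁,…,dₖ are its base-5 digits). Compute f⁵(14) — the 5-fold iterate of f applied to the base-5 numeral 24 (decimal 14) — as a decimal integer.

16

14 = (2,4)_5 → 2² + 4² = 4 + 16 = 20
20 = (4,0)_5 → 4² + 0² = 16 + 0 = 16
16 = (3,1)_5 → 3² + 1² = 9 + 1 = 10
10 = (2,0)_5 → 2² + 0² = 4 + 0 = 4
4 = (4)_5 → 4² = 16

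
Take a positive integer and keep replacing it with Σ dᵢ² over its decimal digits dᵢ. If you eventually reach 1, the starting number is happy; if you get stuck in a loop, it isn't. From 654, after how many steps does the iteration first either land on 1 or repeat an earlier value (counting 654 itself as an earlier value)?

11

654 → 6² + 5² + 4² = 77
77 → 7² + 7² = 98
98 → 9² + 8² = 145
145 → 1² + 4² + 5² = 42
42 → 4² + 2² = 20
20 → 2² + 0² = 4
4 → 4² = 16
16 → 1² + 6² = 37
37 → 3² + 7² = 58
58 → 5² + 8² = 89
89 → 8² + 9² = 145  — 145 repeats.
That took 11 steps.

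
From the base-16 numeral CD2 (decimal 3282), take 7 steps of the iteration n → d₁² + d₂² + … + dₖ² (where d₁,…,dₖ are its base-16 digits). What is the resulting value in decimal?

3282 = (12,13,2)_16 → 12² + 13² + 2² = 144 + 169 + 4 = 317
317 = (1,3,13)_16 → 1² + 3² + 13² = 1 + 9 + 169 = 179
179 = (11,3)_16 → 11² + 3² = 121 + 9 = 130
130 = (8,2)_16 → 8² + 2² = 64 + 4 = 68
68 = (4,4)_16 → 4² + 4² = 16 + 16 = 32
32 = (2,0)_16 → 2² + 0² = 4 + 0 = 4
4 = (4)_16 → 4² = 16

16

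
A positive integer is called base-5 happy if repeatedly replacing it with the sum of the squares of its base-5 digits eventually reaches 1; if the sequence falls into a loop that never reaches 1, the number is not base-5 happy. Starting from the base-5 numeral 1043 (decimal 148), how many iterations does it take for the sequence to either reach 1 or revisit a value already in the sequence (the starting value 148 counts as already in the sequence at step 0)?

148 = (1,0,4,3)_5 → 1² + 0² + 4² + 3² = 26
26 = (1,0,1)_5 → 1² + 0² + 1² = 2
2 = (2)_5 → 2² = 4
4 = (4)_5 → 4² = 16
16 = (3,1)_5 → 3² + 1² = 10
10 = (2,0)_5 → 2² + 0² = 4  — 4 repeats.
That took 6 steps.

6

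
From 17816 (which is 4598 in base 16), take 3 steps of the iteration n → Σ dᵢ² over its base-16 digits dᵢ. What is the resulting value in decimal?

17816 = (4,5,9,8)_16 → 4² + 5² + 9² + 8² = 186
186 = (11,10)_16 → 11² + 10² = 221
221 = (13,13)_16 → 13² + 13² = 338

338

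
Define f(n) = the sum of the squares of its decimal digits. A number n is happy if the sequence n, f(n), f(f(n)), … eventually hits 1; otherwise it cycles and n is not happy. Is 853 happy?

853 → 8² + 5² + 3² = 98
98 → 9² + 8² = 145
145 → 1² + 4² + 5² = 42
42 → 4² + 2² = 20
20 → 2² + 0² = 4
4 → 4² = 16
16 → 1² + 6² = 37
37 → 3² + 7² = 58
58 → 5² + 8² = 89
89 → 8² + 9² = 145  — 145 already seen; the sequence cycles without reaching 1.

not happy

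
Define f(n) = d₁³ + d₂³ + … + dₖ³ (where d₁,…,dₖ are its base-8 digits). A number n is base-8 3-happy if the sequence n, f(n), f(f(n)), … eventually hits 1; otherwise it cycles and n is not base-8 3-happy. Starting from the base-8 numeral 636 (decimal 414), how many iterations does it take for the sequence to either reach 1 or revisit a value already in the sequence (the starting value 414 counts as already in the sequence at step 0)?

9

414 = (6,3,6)_8 → 6³ + 3³ + 6³ = 459
459 = (7,1,3)_8 → 7³ + 1³ + 3³ = 371
371 = (5,6,3)_8 → 5³ + 6³ + 3³ = 368
368 = (5,6,0)_8 → 5³ + 6³ + 0³ = 341
341 = (5,2,5)_8 → 5³ + 2³ + 5³ = 258
258 = (4,0,2)_8 → 4³ + 0³ + 2³ = 72
72 = (1,1,0)_8 → 1³ + 1³ + 0³ = 2
2 = (2)_8 → 2³ = 8
8 = (1,0)_8 → 1³ + 0³ = 1  — reached 1.
That took 9 steps.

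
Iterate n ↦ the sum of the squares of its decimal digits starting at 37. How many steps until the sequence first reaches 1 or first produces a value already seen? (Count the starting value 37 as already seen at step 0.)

37 → 3² + 7² = 9 + 49 = 58
58 → 5² + 8² = 25 + 64 = 89
89 → 8² + 9² = 64 + 81 = 145
145 → 1² + 4² + 5² = 1 + 16 + 25 = 42
42 → 4² + 2² = 16 + 4 = 20
20 → 2² + 0² = 4 + 0 = 4
4 → 4² = 16
16 → 1² + 6² = 1 + 36 = 37  — 37 repeats.
That took 8 steps.

8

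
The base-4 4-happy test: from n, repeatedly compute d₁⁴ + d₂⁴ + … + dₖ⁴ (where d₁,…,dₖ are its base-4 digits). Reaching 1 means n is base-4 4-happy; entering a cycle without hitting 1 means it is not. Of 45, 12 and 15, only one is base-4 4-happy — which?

45: 45 → 98 → 33 → 17 → 2 → 16 → 1  — reaches 1 (base-4 4-happy)
12: 12 → 81 → 3 → 81  — repeats 81 (not base-4 4-happy)
15: 15 → 162 → 48 → 81 → 3 → 81  — repeats 81 (not base-4 4-happy)

45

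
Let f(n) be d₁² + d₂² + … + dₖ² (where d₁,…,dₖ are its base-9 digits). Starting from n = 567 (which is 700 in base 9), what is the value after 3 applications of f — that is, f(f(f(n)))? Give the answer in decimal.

567 = (7,0,0)_9 → 7² + 0² + 0² = 49 + 0 + 0 = 49
49 = (5,4)_9 → 5² + 4² = 25 + 16 = 41
41 = (4,5)_9 → 4² + 5² = 16 + 25 = 41

41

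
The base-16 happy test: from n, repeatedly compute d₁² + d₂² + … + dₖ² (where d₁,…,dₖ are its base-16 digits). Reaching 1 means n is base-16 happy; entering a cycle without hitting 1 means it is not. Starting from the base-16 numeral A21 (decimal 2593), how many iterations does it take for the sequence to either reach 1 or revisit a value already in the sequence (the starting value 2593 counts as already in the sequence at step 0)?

2593 = (10,2,1)_16 → 10² + 2² + 1² = 100 + 4 + 1 = 105
105 = (6,9)_16 → 6² + 9² = 36 + 81 = 117
117 = (7,5)_16 → 7² + 5² = 49 + 25 = 74
74 = (4,10)_16 → 4² + 10² = 16 + 100 = 116
116 = (7,4)_16 → 7² + 4² = 49 + 16 = 65
65 = (4,1)_16 → 4² + 1² = 16 + 1 = 17
17 = (1,1)_16 → 1² + 1² = 1 + 1 = 2
2 = (2)_16 → 2² = 4
4 = (4)_16 → 4² = 16
16 = (1,0)_16 → 1² + 0² = 1 + 0 = 1  — reached 1.
That took 10 steps.

10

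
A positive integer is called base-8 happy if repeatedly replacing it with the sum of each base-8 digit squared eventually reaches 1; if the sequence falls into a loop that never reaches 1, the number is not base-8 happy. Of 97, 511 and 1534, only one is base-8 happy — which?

97: 97 → 18 → 8 → 1  — reaches 1 (base-8 happy)
511: 511 → 147 → 17 → 5 → 25 → 10 → 5  — repeats 5 (not base-8 happy)
1534: 1534 → 138 → 9 → 2 → 4 → 16 → 4  — repeats 4 (not base-8 happy)

97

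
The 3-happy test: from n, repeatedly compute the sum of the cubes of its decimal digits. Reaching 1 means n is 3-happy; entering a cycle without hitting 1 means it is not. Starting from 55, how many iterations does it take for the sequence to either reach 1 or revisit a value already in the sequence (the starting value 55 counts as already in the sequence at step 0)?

55 → 5³ + 5³ = 125 + 125 = 250
250 → 2³ + 5³ + 0³ = 8 + 125 + 0 = 133
133 → 1³ + 3³ + 3³ = 1 + 27 + 27 = 55  — 55 repeats.
That took 3 steps.

3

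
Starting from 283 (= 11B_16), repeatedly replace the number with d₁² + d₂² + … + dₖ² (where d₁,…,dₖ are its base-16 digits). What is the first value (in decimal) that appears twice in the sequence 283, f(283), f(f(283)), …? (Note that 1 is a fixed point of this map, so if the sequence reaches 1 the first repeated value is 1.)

169

283 = (1,1,11)_16 → 1² + 1² + 11² = 1 + 1 + 121 = 123
123 = (7,11)_16 → 7² + 11² = 49 + 121 = 170
170 = (10,10)_16 → 10² + 10² = 100 + 100 = 200
200 = (12,8)_16 → 12² + 8² = 144 + 64 = 208
208 = (13,0)_16 → 13² + 0² = 169 + 0 = 169
169 = (10,9)_16 → 10² + 9² = 100 + 81 = 181
181 = (11,5)_16 → 11² + 5² = 121 + 25 = 146
146 = (9,2)_16 → 9² + 2² = 81 + 4 = 85
85 = (5,5)_16 → 5² + 5² = 25 + 25 = 50
50 = (3,2)_16 → 3² + 2² = 9 + 4 = 13
13 = (13)_16 → 13² = 169  — 169 already appeared earlier.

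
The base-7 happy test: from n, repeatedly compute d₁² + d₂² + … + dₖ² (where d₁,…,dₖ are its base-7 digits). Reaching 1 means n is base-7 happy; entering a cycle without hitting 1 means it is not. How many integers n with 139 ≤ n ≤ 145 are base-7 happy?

139: 139 → 65 → 9 → 5 → 25 → 25  — not base-7 happy
140: 140 → 40 → 50 → 2 → 4 → 16 → 8 → 2  — not base-7 happy
141: 141 → 41 → 61 → 27 → 45 → 45  — not base-7 happy
142: 142 → 44 → 40 → 50 → 2 → 4 → 16 → 8 → 2  — not base-7 happy
143: 143 → 49 → 1  — base-7 happy
144: 144 → 56 → 2 → 4 → 16 → 8 → 2  — not base-7 happy
145: 145 → 65 → 9 → 5 → 25 → 25  — not base-7 happy
base-7 happy: 143

1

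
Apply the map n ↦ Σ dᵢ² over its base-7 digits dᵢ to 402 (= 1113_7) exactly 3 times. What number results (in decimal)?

402 = (1,1,1,3)_7 → 1² + 1² + 1² + 3² = 12
12 = (1,5)_7 → 1² + 5² = 26
26 = (3,5)_7 → 3² + 5² = 34

34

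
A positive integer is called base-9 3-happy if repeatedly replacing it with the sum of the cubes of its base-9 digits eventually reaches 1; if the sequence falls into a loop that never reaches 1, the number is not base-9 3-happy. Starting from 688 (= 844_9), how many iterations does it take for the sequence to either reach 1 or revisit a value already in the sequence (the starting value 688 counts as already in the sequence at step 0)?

13

688 = (8,4,4)_9 → 8³ + 4³ + 4³ = 512 + 64 + 64 = 640
640 = (7,8,1)_9 → 7³ + 8³ + 1³ = 343 + 512 + 1 = 856
856 = (1,1,5,1)_9 → 1³ + 1³ + 5³ + 1³ = 1 + 1 + 125 + 1 = 128
128 = (1,5,2)_9 → 1³ + 5³ + 2³ = 1 + 125 + 8 = 134
134 = (1,5,8)_9 → 1³ + 5³ + 8³ = 1 + 125 + 512 = 638
638 = (7,7,8)_9 → 7³ + 7³ + 8³ = 343 + 343 + 512 = 1198
1198 = (1,5,7,1)_9 → 1³ + 5³ + 7³ + 1³ = 1 + 125 + 343 + 1 = 470
470 = (5,7,2)_9 → 5³ + 7³ + 2³ = 125 + 343 + 8 = 476
476 = (5,7,8)_9 → 5³ + 7³ + 8³ = 125 + 343 + 512 = 980
980 = (1,3,0,8)_9 → 1³ + 3³ + 0³ + 8³ = 1 + 27 + 0 + 512 = 540
540 = (6,6,0)_9 → 6³ + 6³ + 0³ = 216 + 216 + 0 = 432
432 = (5,3,0)_9 → 5³ + 3³ + 0³ = 125 + 27 + 0 = 152
152 = (1,7,8)_9 → 1³ + 7³ + 8³ = 1 + 343 + 512 = 856  — 856 repeats.
That took 13 steps.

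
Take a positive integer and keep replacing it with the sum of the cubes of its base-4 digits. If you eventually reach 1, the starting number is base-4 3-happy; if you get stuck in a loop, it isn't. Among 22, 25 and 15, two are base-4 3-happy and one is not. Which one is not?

15

22: 22 → 10 → 16 → 1  — reaches 1 (base-4 3-happy)
25: 25 → 10 → 16 → 1  — reaches 1 (base-4 3-happy)
15: 15 → 54 → 36 → 9 → 9  — repeats 9 (not base-4 3-happy)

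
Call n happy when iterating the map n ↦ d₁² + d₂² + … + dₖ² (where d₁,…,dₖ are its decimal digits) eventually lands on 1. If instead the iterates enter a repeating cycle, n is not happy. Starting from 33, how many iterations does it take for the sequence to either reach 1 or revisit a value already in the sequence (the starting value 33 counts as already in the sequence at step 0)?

12

33 → 3² + 3² = 18
18 → 1² + 8² = 65
65 → 6² + 5² = 61
61 → 6² + 1² = 37
37 → 3² + 7² = 58
58 → 5² + 8² = 89
89 → 8² + 9² = 145
145 → 1² + 4² + 5² = 42
42 → 4² + 2² = 20
20 → 2² + 0² = 4
4 → 4² = 16
16 → 1² + 6² = 37  — 37 repeats.
That took 12 steps.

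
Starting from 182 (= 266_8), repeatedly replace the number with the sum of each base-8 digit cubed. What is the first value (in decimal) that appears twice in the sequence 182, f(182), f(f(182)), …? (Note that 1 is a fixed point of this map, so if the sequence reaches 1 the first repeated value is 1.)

182 = (2,6,6)_8 → 440
440 = (6,7,0)_8 → 559
559 = (1,0,5,7)_8 → 469
469 = (7,2,5)_8 → 476
476 = (7,3,4)_8 → 434
434 = (6,6,2)_8 → 440  — 440 already appeared earlier.

440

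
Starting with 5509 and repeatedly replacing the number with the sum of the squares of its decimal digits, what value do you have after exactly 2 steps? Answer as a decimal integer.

5509 → 5² + 5² + 0² + 9² = 25 + 25 + 0 + 81 = 131
131 → 1² + 3² + 1² = 1 + 9 + 1 = 11

11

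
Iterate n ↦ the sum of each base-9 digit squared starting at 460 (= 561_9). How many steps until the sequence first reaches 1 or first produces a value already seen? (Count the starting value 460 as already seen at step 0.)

460 = (5,6,1)_9 → 5² + 6² + 1² = 62
62 = (6,8)_9 → 6² + 8² = 100
100 = (1,2,1)_9 → 1² + 2² + 1² = 6
6 = (6)_9 → 6² = 36
36 = (4,0)_9 → 4² + 0² = 16
16 = (1,7)_9 → 1² + 7² = 50
50 = (5,5)_9 → 5² + 5² = 50  — 50 repeats.
That took 7 steps.

7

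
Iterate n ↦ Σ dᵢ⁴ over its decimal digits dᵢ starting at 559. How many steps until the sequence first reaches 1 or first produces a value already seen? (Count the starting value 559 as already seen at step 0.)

559 → 7811
7811 → 6499
6499 → 14674
14674 → 4210
4210 → 273
273 → 2498
2498 → 10929
10929 → 13139
13139 → 6725
6725 → 4338
4338 → 4514
4514 → 1138
1138 → 4179
4179 → 9219
9219 → 13139  — 13139 repeats.
That took 15 steps.

15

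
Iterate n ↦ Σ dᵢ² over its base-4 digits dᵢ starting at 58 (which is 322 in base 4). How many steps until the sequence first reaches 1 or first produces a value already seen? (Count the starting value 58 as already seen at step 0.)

4

58 = (3,2,2)_4 → 3² + 2² + 2² = 9 + 4 + 4 = 17
17 = (1,0,1)_4 → 1² + 0² + 1² = 1 + 0 + 1 = 2
2 = (2)_4 → 2² = 4
4 = (1,0)_4 → 1² + 0² = 1 + 0 = 1  — reached 1.
That took 4 steps.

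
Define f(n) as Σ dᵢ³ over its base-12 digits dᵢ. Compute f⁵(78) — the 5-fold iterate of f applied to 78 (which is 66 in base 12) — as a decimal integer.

78 = (6,6)_12 → 432
432 = (3,0,0)_12 → 27
27 = (2,3)_12 → 35
35 = (2,11)_12 → 1339
1339 = (9,3,7)_12 → 1099

1099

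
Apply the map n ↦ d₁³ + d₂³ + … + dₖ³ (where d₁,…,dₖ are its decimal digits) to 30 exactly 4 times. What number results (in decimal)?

153

30 → 3³ + 0³ = 27 + 0 = 27
27 → 2³ + 7³ = 8 + 343 = 351
351 → 3³ + 5³ + 1³ = 27 + 125 + 1 = 153
153 → 1³ + 5³ + 3³ = 1 + 125 + 27 = 153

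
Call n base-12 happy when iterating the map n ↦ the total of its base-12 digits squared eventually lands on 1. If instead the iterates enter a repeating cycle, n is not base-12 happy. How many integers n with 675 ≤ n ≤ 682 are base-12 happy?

675: 675 → 89 → 74 → 40 → 25 → 5 → 25  — not base-12 happy
676: 676 → 96 → 64 → 41 → 34 → 104 → 128 → 164 → 66 → 61 → 26 → 8 → 64  — not base-12 happy
677: 677 → 105 → 145 → 2 → 4 → 16 → 17 → 26 → 8 → 64 → 41 → 34 → 104 → 128 → 164 → 66 → 61 → 26  — not base-12 happy
678: 678 → 116 → 145 → 2 → 4 → 16 → 17 → 26 → 8 → 64 → 41 → 34 → 104 → 128 → 164 → 66 → 61 → 26  — not base-12 happy
679: 679 → 129 → 181 → 11 → 121 → 101 → 89 → 74 → 40 → 25 → 5 → 25  — not base-12 happy
680: 680 → 144 → 1  — base-12 happy
681: 681 → 161 → 27 → 13 → 2 → 4 → 16 → 17 → 26 → 8 → 64 → 41 → 34 → 104 → 128 → 164 → 66 → 61 → 26  — not base-12 happy
682: 682 → 180 → 10 → 100 → 80 → 100  — not base-12 happy
base-12 happy: 680

1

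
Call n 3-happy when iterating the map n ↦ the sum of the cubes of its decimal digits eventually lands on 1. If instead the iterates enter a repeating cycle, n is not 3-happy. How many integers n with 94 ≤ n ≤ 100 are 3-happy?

1

94: 94 → 793 → 1099 → 1459 → 919 → 1459  — not 3-happy
95: 95 → 854 → 701 → 344 → 155 → 251 → 134 → 92 → 737 → 713 → 371 → 371  — not 3-happy
96: 96 → 945 → 918 → 1242 → 81 → 513 → 153 → 153  — not 3-happy
97: 97 → 1072 → 352 → 160 → 217 → 352  — not 3-happy
98: 98 → 1241 → 74 → 407 → 407  — not 3-happy
99: 99 → 1458 → 702 → 351 → 153 → 153  — not 3-happy
100: 100 → 1  — 3-happy
3-happy: 100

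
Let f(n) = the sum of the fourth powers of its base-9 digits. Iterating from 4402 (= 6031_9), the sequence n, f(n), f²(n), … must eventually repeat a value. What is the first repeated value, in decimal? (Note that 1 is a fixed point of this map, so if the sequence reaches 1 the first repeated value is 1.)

1378

4402 = (6,0,3,1)_9 → 6⁴ + 0⁴ + 3⁴ + 1⁴ = 1296 + 0 + 81 + 1 = 1378
1378 = (1,8,0,1)_9 → 1⁴ + 8⁴ + 0⁴ + 1⁴ = 1 + 4096 + 0 + 1 = 4098
4098 = (5,5,5,3)_9 → 5⁴ + 5⁴ + 5⁴ + 3⁴ = 625 + 625 + 625 + 81 = 1956
1956 = (2,6,1,3)_9 → 2⁴ + 6⁴ + 1⁴ + 3⁴ = 16 + 1296 + 1 + 81 = 1394
1394 = (1,8,1,8)_9 → 1⁴ + 8⁴ + 1⁴ + 8⁴ = 1 + 4096 + 1 + 4096 = 8194
8194 = (1,2,2,1,4)_9 → 1⁴ + 2⁴ + 2⁴ + 1⁴ + 4⁴ = 1 + 16 + 16 + 1 + 256 = 290
290 = (3,5,2)_9 → 3⁴ + 5⁴ + 2⁴ = 81 + 625 + 16 = 722
722 = (8,8,2)_9 → 8⁴ + 8⁴ + 2⁴ = 4096 + 4096 + 16 = 8208
8208 = (1,2,2,3,0)_9 → 1⁴ + 2⁴ + 2⁴ + 3⁴ + 0⁴ = 1 + 16 + 16 + 81 + 0 = 114
114 = (1,3,6)_9 → 1⁴ + 3⁴ + 6⁴ = 1 + 81 + 1296 = 1378  — 1378 already appeared earlier.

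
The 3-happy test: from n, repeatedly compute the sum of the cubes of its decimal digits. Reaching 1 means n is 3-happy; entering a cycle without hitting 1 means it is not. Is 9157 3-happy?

9157 → 9³ + 1³ + 5³ + 7³ = 1198
1198 → 1³ + 1³ + 9³ + 8³ = 1243
1243 → 1³ + 2³ + 4³ + 3³ = 100
100 → 1³ + 0³ + 0³ = 1  — reached 1.

3-happy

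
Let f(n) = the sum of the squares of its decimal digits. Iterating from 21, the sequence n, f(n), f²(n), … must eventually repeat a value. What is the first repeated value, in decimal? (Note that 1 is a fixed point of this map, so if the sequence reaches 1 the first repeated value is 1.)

89

21 → 2² + 1² = 4 + 1 = 5
5 → 5² = 25
25 → 2² + 5² = 4 + 25 = 29
29 → 2² + 9² = 4 + 81 = 85
85 → 8² + 5² = 64 + 25 = 89
89 → 8² + 9² = 64 + 81 = 145
145 → 1² + 4² + 5² = 1 + 16 + 25 = 42
42 → 4² + 2² = 16 + 4 = 20
20 → 2² + 0² = 4 + 0 = 4
4 → 4² = 16
16 → 1² + 6² = 1 + 36 = 37
37 → 3² + 7² = 9 + 49 = 58
58 → 5² + 8² = 25 + 64 = 89  — 89 already appeared earlier.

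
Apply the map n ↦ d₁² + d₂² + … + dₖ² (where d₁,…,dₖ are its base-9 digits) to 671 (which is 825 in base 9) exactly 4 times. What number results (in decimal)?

25

671 = (8,2,5)_9 → 8² + 2² + 5² = 93
93 = (1,1,3)_9 → 1² + 1² + 3² = 11
11 = (1,2)_9 → 1² + 2² = 5
5 = (5)_9 → 5² = 25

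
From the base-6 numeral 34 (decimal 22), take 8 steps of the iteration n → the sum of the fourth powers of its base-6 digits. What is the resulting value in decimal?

114

22 = (3,4)_6 → 3⁴ + 4⁴ = 81 + 256 = 337
337 = (1,3,2,1)_6 → 1⁴ + 3⁴ + 2⁴ + 1⁴ = 1 + 81 + 16 + 1 = 99
99 = (2,4,3)_6 → 2⁴ + 4⁴ + 3⁴ = 16 + 256 + 81 = 353
353 = (1,3,4,5)_6 → 1⁴ + 3⁴ + 4⁴ + 5⁴ = 1 + 81 + 256 + 625 = 963
963 = (4,2,4,3)_6 → 4⁴ + 2⁴ + 4⁴ + 3⁴ = 256 + 16 + 256 + 81 = 609
609 = (2,4,5,3)_6 → 2⁴ + 4⁴ + 5⁴ + 3⁴ = 16 + 256 + 625 + 81 = 978
978 = (4,3,1,0)_6 → 4⁴ + 3⁴ + 1⁴ + 0⁴ = 256 + 81 + 1 + 0 = 338
338 = (1,3,2,2)_6 → 1⁴ + 3⁴ + 2⁴ + 2⁴ = 1 + 81 + 16 + 16 = 114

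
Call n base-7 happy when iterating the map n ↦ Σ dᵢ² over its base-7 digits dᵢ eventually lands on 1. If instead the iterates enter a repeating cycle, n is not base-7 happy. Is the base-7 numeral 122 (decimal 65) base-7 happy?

65 = (1,2,2)_7 → 1² + 2² + 2² = 9
9 = (1,2)_7 → 1² + 2² = 5
5 = (5)_7 → 5² = 25
25 = (3,4)_7 → 3² + 4² = 25  — 25 already seen; the sequence cycles without reaching 1.

not base-7 happy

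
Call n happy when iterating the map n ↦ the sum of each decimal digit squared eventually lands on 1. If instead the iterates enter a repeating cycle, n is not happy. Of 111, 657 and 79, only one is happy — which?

111: 111 → 3 → 9 → 81 → 65 → 61 → 37 → 58 → 89 → 145 → 42 → 20 → 4 → 16 → 37  — repeats 37 (not happy)
657: 657 → 110 → 2 → 4 → 16 → 37 → 58 → 89 → 145 → 42 → 20 → 4  — repeats 4 (not happy)
79: 79 → 130 → 10 → 1  — reaches 1 (happy)

79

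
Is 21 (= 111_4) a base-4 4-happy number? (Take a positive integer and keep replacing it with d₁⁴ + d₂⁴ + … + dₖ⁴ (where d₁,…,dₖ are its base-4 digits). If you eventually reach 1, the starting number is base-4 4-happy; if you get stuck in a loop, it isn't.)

not base-4 4-happy

21 = (1,1,1)_4 → 3
3 = (3)_4 → 81
81 = (1,1,0,1)_4 → 3  — 3 already seen; the sequence cycles without reaching 1.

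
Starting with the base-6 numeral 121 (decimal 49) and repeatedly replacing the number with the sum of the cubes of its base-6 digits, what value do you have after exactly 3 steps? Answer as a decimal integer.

190

49 = (1,2,1)_6 → 10
10 = (1,4)_6 → 65
65 = (1,4,5)_6 → 190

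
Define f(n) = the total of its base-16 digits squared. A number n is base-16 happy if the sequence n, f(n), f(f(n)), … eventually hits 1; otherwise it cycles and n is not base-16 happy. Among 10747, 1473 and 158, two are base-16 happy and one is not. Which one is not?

1473

10747: 10747 → 431 → 326 → 53 → 34 → 8 → 64 → 16 → 1  — reaches 1 (base-16 happy)
1473: 1473 → 170 → 200 → 208 → 169 → 181 → 146 → 85 → 50 → 13 → 169  — repeats 169 (not base-16 happy)
158: 158 → 277 → 27 → 122 → 149 → 106 → 136 → 128 → 64 → 16 → 1  — reaches 1 (base-16 happy)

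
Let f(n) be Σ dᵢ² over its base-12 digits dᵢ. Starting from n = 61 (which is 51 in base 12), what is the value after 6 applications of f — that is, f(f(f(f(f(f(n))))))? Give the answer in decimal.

61 = (5,1)_12 → 26
26 = (2,2)_12 → 8
8 = (8)_12 → 64
64 = (5,4)_12 → 41
41 = (3,5)_12 → 34
34 = (2,10)_12 → 104

104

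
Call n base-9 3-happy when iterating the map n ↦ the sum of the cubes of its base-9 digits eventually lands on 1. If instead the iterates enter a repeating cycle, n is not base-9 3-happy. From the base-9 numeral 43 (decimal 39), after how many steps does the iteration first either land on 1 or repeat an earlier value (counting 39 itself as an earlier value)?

4

39 = (4,3)_9 → 4³ + 3³ = 64 + 27 = 91
91 = (1,1,1)_9 → 1³ + 1³ + 1³ = 1 + 1 + 1 = 3
3 = (3)_9 → 3³ = 27
27 = (3,0)_9 → 3³ + 0³ = 27 + 0 = 27  — 27 repeats.
That took 4 steps.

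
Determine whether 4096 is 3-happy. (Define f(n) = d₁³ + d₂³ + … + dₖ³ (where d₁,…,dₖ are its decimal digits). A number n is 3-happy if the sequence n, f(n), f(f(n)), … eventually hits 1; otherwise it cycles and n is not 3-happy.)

4096 → 4³ + 0³ + 9³ + 6³ = 1009
1009 → 1³ + 0³ + 0³ + 9³ = 730
730 → 7³ + 3³ + 0³ = 370
370 → 3³ + 7³ + 0³ = 370  — 370 already seen; the sequence cycles without reaching 1.

not 3-happy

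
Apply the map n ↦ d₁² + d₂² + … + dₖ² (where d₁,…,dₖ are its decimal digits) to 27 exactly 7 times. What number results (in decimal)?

145

27 → 2² + 7² = 53
53 → 5² + 3² = 34
34 → 3² + 4² = 25
25 → 2² + 5² = 29
29 → 2² + 9² = 85
85 → 8² + 5² = 89
89 → 8² + 9² = 145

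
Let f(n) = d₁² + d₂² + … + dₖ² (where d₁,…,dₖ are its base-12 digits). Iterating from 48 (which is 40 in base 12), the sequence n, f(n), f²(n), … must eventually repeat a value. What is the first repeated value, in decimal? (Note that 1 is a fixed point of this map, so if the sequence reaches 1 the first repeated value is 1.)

26

48 = (4,0)_12 → 4² + 0² = 16 + 0 = 16
16 = (1,4)_12 → 1² + 4² = 1 + 16 = 17
17 = (1,5)_12 → 1² + 5² = 1 + 25 = 26
26 = (2,2)_12 → 2² + 2² = 4 + 4 = 8
8 = (8)_12 → 8² = 64
64 = (5,4)_12 → 5² + 4² = 25 + 16 = 41
41 = (3,5)_12 → 3² + 5² = 9 + 25 = 34
34 = (2,10)_12 → 2² + 10² = 4 + 100 = 104
104 = (8,8)_12 → 8² + 8² = 64 + 64 = 128
128 = (10,8)_12 → 10² + 8² = 100 + 64 = 164
164 = (1,1,8)_12 → 1² + 1² + 8² = 1 + 1 + 64 = 66
66 = (5,6)_12 → 5² + 6² = 25 + 36 = 61
61 = (5,1)_12 → 5² + 1² = 25 + 1 = 26  — 26 already appeared earlier.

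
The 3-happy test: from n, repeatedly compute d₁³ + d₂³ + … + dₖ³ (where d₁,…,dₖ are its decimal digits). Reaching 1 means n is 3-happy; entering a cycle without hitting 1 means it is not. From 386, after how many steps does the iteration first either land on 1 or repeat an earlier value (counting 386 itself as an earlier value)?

386 → 3³ + 8³ + 6³ = 755
755 → 7³ + 5³ + 5³ = 593
593 → 5³ + 9³ + 3³ = 881
881 → 8³ + 8³ + 1³ = 1025
1025 → 1³ + 0³ + 2³ + 5³ = 134
134 → 1³ + 3³ + 4³ = 92
92 → 9³ + 2³ = 737
737 → 7³ + 3³ + 7³ = 713
713 → 7³ + 1³ + 3³ = 371
371 → 3³ + 7³ + 1³ = 371  — 371 repeats.
That took 10 steps.

10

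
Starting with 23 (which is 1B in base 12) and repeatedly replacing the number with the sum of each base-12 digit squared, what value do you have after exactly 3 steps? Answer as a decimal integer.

23 = (1,11)_12 → 1² + 11² = 122
122 = (10,2)_12 → 10² + 2² = 104
104 = (8,8)_12 → 8² + 8² = 128

128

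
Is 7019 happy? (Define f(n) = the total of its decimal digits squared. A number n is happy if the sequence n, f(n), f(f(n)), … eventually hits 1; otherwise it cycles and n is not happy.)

7019 → 7² + 0² + 1² + 9² = 131
131 → 1² + 3² + 1² = 11
11 → 1² + 1² = 2
2 → 2² = 4
4 → 4² = 16
16 → 1² + 6² = 37
37 → 3² + 7² = 58
58 → 5² + 8² = 89
89 → 8² + 9² = 145
145 → 1² + 4² + 5² = 42
42 → 4² + 2² = 20
20 → 2² + 0² = 4  — 4 already seen; the sequence cycles without reaching 1.

not happy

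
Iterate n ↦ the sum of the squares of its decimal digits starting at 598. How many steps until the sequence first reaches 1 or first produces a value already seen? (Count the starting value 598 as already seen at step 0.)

14

598 → 5² + 9² + 8² = 170
170 → 1² + 7² + 0² = 50
50 → 5² + 0² = 25
25 → 2² + 5² = 29
29 → 2² + 9² = 85
85 → 8² + 5² = 89
89 → 8² + 9² = 145
145 → 1² + 4² + 5² = 42
42 → 4² + 2² = 20
20 → 2² + 0² = 4
4 → 4² = 16
16 → 1² + 6² = 37
37 → 3² + 7² = 58
58 → 5² + 8² = 89  — 89 repeats.
That took 14 steps.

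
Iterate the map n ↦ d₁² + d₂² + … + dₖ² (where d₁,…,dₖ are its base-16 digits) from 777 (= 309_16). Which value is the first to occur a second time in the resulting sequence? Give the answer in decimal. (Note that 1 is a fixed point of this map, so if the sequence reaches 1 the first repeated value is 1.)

169

777 = (3,0,9)_16 → 3² + 0² + 9² = 90
90 = (5,10)_16 → 5² + 10² = 125
125 = (7,13)_16 → 7² + 13² = 218
218 = (13,10)_16 → 13² + 10² = 269
269 = (1,0,13)_16 → 1² + 0² + 13² = 170
170 = (10,10)_16 → 10² + 10² = 200
200 = (12,8)_16 → 12² + 8² = 208
208 = (13,0)_16 → 13² + 0² = 169
169 = (10,9)_16 → 10² + 9² = 181
181 = (11,5)_16 → 11² + 5² = 146
146 = (9,2)_16 → 9² + 2² = 85
85 = (5,5)_16 → 5² + 5² = 50
50 = (3,2)_16 → 3² + 2² = 13
13 = (13)_16 → 13² = 169  — 169 already appeared earlier.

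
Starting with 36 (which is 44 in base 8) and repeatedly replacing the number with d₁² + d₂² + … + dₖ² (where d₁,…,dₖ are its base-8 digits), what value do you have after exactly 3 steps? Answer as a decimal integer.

4

36 = (4,4)_8 → 32
32 = (4,0)_8 → 16
16 = (2,0)_8 → 4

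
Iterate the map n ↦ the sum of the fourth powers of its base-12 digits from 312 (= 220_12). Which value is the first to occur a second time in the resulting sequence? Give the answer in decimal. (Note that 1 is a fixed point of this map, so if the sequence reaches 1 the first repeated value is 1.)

20016

312 = (2,2,0)_12 → 32
32 = (2,8)_12 → 4112
4112 = (2,4,6,8)_12 → 5664
5664 = (3,3,4,0)_12 → 418
418 = (2,10,10)_12 → 20016
20016 = (11,7,0,0)_12 → 17042
17042 = (9,10,4,2)_12 → 16833
16833 = (9,8,10,9)_12 → 27218
27218 = (1,3,9,0,2)_12 → 6659
6659 = (3,10,2,11)_12 → 24738
24738 = (1,2,3,9,6)_12 → 7955
7955 = (4,7,2,11)_12 → 17314
17314 = (10,0,2,10)_12 → 20016  — 20016 already appeared earlier.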